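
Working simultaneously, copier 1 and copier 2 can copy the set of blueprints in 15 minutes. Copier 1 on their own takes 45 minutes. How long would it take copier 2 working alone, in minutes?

45/2 minutes

Combined rate is 1/15 per minute.
Known contribution: 1/45 per minute.
So copier 2's rate is 1/15 − 1/45 = 2/45, meaning 45/2 minutes alone.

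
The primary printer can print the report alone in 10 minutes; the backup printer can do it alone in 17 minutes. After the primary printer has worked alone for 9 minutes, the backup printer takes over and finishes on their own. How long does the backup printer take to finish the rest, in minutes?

In 9 minutes the primary printer does 9/10 of the job, leaving 1/10.
The backup printer works at 1/17 per minute, so finishing takes 1/10 ÷ 1/17 = 17/10 minutes.

17/10 minutes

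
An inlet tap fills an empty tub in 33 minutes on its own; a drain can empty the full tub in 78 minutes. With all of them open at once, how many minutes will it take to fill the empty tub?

286/5 minutes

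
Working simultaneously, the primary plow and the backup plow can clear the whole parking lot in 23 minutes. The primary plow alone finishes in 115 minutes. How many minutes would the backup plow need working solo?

Combined rate is 1/23 per minute.
Known contribution: 1/115 per minute.
So the backup plow's rate is 1/23 − 1/115 = 4/115, meaning 115/4 minutes alone.

115/4 minutes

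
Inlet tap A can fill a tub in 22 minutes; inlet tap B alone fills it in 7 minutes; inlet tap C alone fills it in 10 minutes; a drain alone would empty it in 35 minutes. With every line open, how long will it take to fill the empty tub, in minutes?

Net rate = 1/22 + 1/7 + 1/10 − 1/35 = (35 + 110 + 77 − 22)/770 = 200/770 = 20/77 per minute.
Filling time = 1 ÷ (20/77) = 77/20 minutes.

77/20 minutes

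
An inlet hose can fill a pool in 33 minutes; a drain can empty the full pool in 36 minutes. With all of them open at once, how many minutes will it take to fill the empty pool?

Net rate = 1/33 − 1/36 = (12 − 11)/396 = 1/396 per minute.
Filling time = 1 ÷ (1/396) = 396 minutes.

396 minutes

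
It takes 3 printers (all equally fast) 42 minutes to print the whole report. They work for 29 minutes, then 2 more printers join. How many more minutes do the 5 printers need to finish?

39/5 minutes

One printer does 1/126 of the job per minute.
After 29 minutes with 3 printers, 29/42 is done (13/42 left).
With 5 printers the rate is 5/126, so the rest takes 13/42 ÷ 5/126 = 39/5 minutes.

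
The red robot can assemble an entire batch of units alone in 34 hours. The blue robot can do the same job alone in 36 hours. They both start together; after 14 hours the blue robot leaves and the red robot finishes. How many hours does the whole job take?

In the first 14 hours the combined rate is 35/612, so 245/306 of the job is done, leaving 61/306.
After the blue robot leaves the rate is 1/34 per hour; the remaining 61/306 takes 61/9 hours.
Total = 14 + 61/9 = 187/9 hours.

187/9 hours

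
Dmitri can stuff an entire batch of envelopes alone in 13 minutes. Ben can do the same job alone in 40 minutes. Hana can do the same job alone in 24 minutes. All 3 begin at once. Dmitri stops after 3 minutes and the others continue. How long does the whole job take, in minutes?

150/13 minutes

In the first 3 minutes the combined rate is 28/195, so 28/65 of the job is done, leaving 37/65.
After Dmitri leaves the rate is 1/15 per minute; the remaining 37/65 takes 111/13 minutes.
Total = 3 + 111/13 = 150/13 minutes.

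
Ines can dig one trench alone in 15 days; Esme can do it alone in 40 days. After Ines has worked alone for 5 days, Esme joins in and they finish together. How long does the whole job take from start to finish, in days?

In 5 days Ines does 5/15 = 1/3 of the job, leaving 2/3.
Ines and Esme together work at 11/120 per day, so finishing takes 2/3 ÷ 11/120 = 80/11 days.
Total time = 5 + 80/11 = 135/11 days.

135/11 days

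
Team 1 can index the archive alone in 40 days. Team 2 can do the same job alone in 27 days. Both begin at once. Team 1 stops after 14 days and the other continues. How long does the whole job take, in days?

In the first 14 days the combined rate is 67/1080, so 469/540 of the job is done, leaving 71/540.
After Team 1 leaves the rate is 1/27 per day; the remaining 71/540 takes 71/20 days.
Total = 14 + 71/20 = 351/20 days.

351/20 days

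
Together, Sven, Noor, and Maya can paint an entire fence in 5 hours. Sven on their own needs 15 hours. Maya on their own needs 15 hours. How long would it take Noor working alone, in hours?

Combined rate is 1/5 per hour.
Known contribution: 1/15 + 1/15 = (1 + 1)/15 = 2/15 per hour.
So Noor's rate is 1/5 − 2/15 = 1/15, meaning 15 hours alone.

15 hours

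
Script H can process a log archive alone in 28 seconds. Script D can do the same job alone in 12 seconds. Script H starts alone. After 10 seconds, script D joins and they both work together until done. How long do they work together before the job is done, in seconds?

27/5 seconds

In the first 10 seconds script H alone does 10/28 = 5/14 of the job, leaving 9/14.
Once everyone is working, combined rate: 1/28 + 1/12 = (3 + 7)/84 = 10/84 = 5/42 per second.
Remaining 9/14 at 5/42 per second takes 27/5 seconds.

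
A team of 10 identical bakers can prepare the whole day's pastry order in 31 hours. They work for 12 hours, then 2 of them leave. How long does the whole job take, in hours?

143/4 hours

One baker does 1/310 of the job per hour.
After 12 hours with 10 bakers, 12/31 is done (19/31 left).
With 8 bakers the rate is 8/310 = 4/155, so the rest takes 19/31 ÷ 4/155 = 95/4 hours.
Total = 12 + 95/4 = 143/4 hours.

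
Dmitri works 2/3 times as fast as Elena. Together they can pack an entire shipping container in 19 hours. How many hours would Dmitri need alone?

95/2 hours

Let Elena's rate be r; then Dmitri's rate is (2/3)r, so together (2/3 + 1)r = (5/3)r = 1/19.
Thus r = 3/95 per hour.
Elena alone: 95/3 hours; Dmitri alone: 95/2 hours.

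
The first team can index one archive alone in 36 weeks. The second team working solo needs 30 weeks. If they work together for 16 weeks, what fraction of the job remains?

Combined rate: 1/36 + 1/30 = (5 + 6)/180 = 11/180 per week.
In 16 weeks they complete 16·11/180 = 44/45 of the job.
So 1/45 remains.

1/45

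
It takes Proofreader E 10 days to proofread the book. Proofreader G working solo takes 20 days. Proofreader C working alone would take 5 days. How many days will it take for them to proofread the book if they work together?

20/7 days

Combined rate: 1/10 + 1/20 + 1/5 = (2 + 1 + 4)/20 = 7/20 per day.
Time = 1 ÷ (7/20) = 20/7 days.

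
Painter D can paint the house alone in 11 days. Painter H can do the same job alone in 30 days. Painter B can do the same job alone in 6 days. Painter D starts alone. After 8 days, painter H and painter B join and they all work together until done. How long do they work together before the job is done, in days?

In the first 8 days painter D alone does 8/11 of the job, leaving 3/11.
Once everyone is working, combined rate: 1/11 + 1/30 + 1/6 = (30 + 11 + 55)/330 = 96/330 = 16/55 per day.
Remaining 3/11 at 16/55 per day takes 15/16 days.

15/16 days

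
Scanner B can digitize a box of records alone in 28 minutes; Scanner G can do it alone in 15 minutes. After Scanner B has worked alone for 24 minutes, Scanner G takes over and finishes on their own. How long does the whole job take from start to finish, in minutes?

In 24 minutes Scanner B does 24/28 = 6/7 of the job, leaving 1/7.
Scanner G works at 1/15 per minute, so finishing takes 1/7 ÷ 1/15 = 15/7 minutes.
Total time = 24 + 15/7 = 183/7 minutes.

183/7 minutes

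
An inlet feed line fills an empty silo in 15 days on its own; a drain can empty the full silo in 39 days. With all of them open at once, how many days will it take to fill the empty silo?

Net rate = 1/15 − 1/39 = (13 − 5)/195 = 8/195 per day.
Filling time = 1 ÷ (8/195) = 195/8 days.

195/8 days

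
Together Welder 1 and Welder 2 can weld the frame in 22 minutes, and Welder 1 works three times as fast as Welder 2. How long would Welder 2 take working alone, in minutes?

88 minutes

Let Welder 2's rate be r; then Welder 1's rate is 3r, so together (3 + 1)r = 4r = 1/22.
Thus r = 1/88 per minute.
Welder 2 alone: 88 minutes; Welder 1 alone: 88/3 minutes.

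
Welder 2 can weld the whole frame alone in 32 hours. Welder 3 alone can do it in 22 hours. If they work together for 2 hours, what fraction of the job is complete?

Combined rate: 1/32 + 1/22 = (11 + 16)/352 = 27/352 per hour.
In 2 hours they complete 2·27/352 = 27/176 of the job.

27/176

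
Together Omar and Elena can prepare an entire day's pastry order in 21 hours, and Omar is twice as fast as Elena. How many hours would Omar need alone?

Let Elena's rate be r; then Omar's rate is 2r, so together (2 + 1)r = 3r = 1/21.
Thus r = 1/63 per hour.
Elena alone: 63 hours; Omar alone: 63/2 hours.

63/2 hours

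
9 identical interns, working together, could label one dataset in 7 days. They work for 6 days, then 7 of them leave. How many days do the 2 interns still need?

9/2 days

One intern does 1/63 of the job per day.
After 6 days with 9 interns, 6/7 is done (1/7 left).
With 2 interns the rate is 2/63, so the rest takes 1/7 ÷ 2/63 = 9/2 days.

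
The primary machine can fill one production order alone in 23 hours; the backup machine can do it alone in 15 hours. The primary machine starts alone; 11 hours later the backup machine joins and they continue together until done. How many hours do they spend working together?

In 11 hours the primary machine does 11/23 of the job, leaving 12/23.
The primary machine and the backup machine together work at 38/345 per hour, so finishing takes 12/23 ÷ 38/345 = 90/19 hours.

90/19 hours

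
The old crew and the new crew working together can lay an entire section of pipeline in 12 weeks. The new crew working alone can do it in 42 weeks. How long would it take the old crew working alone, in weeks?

Combined rate is 1/12 per week.
Known contribution: 1/42 per week.
So the old crew's rate is 1/12 − 1/42 = 5/84, meaning 84/5 weeks alone.

84/5 weeks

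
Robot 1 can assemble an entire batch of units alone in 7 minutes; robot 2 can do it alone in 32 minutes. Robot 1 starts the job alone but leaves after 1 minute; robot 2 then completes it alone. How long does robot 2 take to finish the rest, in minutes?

In 1 minute robot 1 does 1/7 of the job, leaving 6/7.
Robot 2 works at 1/32 per minute, so finishing takes 6/7 ÷ 1/32 = 192/7 minutes.

192/7 minutes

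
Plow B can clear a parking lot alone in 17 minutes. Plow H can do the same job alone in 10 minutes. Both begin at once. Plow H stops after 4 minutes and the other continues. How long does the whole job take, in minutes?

In the first 4 minutes the combined rate is 27/170, so 54/85 of the job is done, leaving 31/85.
After plow H leaves the rate is 1/17 per minute; the remaining 31/85 takes 31/5 minutes.
Total = 4 + 31/5 = 51/5 minutes.

51/5 minutes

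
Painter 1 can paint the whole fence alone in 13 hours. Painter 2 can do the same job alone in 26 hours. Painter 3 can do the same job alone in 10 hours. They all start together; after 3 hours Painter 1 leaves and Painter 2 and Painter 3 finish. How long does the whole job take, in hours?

In the first 3 hours the combined rate is 14/65, so 42/65 of the job is done, leaving 23/65.
After Painter 1 leaves the rate is 9/65 per hour; the remaining 23/65 takes 23/9 hours.
Total = 3 + 23/9 = 50/9 hours.

50/9 hours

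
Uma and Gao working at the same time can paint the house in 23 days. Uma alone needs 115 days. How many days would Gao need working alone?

115/4 days

Combined rate is 1/23 per day.
Known contribution: 1/115 per day.
So Gao's rate is 1/23 − 1/115 = 4/115, meaning 115/4 days alone.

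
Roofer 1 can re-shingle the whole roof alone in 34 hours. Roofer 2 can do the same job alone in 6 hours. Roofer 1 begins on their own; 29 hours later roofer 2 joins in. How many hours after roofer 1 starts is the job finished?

In the first 29 hours roofer 1 alone does 29/34 of the job, leaving 5/34.
Once everyone is working, combined rate: 1/34 + 1/6 = (3 + 17)/102 = 20/102 = 10/51 per hour.
Remaining 5/34 at 10/51 per hour takes 3/4 hours.
Total from the start = 29 + 3/4 = 119/4 hours.

119/4 hours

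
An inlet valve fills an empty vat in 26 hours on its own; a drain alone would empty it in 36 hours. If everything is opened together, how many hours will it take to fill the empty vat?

468/5 hours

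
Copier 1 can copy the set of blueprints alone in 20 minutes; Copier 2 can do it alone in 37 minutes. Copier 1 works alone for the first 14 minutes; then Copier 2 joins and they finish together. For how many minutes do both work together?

74/19 minutes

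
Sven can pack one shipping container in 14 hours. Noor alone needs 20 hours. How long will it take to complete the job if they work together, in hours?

140/17 hours

With two workers the combined time is the product over the sum: 14·20/(14+20) = 280/34 = 140/17 hours.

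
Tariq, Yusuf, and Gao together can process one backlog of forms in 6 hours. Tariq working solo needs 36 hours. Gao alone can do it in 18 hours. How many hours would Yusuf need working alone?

Combined rate is 1/6 per hour.
Known contribution: 1/36 + 1/18 = (1 + 2)/36 = 3/36 = 1/12 per hour.
So Yusuf's rate is 1/6 − 1/12 = 1/12, meaning 12 hours alone.

12 hours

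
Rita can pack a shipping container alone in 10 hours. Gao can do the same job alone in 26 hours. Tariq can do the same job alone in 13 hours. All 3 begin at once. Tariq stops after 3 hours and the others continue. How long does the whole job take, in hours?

In the first 3 hours the combined rate is 14/65, so 42/65 of the job is done, leaving 23/65.
After Tariq leaves the rate is 9/65 per hour; the remaining 23/65 takes 23/9 hours.
Total = 3 + 23/9 = 50/9 hours.

50/9 hours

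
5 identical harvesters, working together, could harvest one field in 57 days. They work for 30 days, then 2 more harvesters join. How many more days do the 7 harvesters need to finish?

One harvester does 1/285 of the job per day.
After 30 days with 5 harvesters, 10/19 is done (9/19 left).
With 7 harvesters the rate is 7/285, so the rest takes 9/19 ÷ 7/285 = 135/7 days.

135/7 days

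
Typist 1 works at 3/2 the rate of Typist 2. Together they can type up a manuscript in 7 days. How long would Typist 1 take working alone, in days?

Let Typist 2's rate be r; then Typist 1's rate is (3/2)r, so together (3/2 + 1)r = (5/2)r = 1/7.
Thus r = 2/35 per day.
Typist 2 alone: 35/2 days; Typist 1 alone: 35/3 days.

35/3 days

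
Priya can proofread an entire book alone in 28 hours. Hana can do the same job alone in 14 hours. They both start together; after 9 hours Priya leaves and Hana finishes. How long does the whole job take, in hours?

19/2 hours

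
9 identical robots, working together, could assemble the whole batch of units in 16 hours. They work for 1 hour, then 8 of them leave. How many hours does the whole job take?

136 hours

One robot does 1/144 of the job per hour.
After 1 hour with 9 robots, 1/16 is done (15/16 left).
With 1 robot the rate is 1/144, so the rest takes 15/16 ÷ 1/144 = 135 hours.
Total = 1 + 135 = 136 hours.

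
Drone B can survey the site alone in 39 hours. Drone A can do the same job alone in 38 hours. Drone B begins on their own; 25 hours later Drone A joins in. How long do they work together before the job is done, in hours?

76/11 hours

In the first 25 hours Drone B alone does 25/39 of the job, leaving 14/39.
Once everyone is working, combined rate: 1/39 + 1/38 = (38 + 39)/1482 = 77/1482 per hour.
Remaining 14/39 at 77/1482 per hour takes 76/11 hours.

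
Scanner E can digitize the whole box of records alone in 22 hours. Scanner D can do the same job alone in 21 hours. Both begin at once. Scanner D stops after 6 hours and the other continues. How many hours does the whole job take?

110/7 hours

In the first 6 hours the combined rate is 43/462, so 43/77 of the job is done, leaving 34/77.
After scanner D leaves the rate is 1/22 per hour; the remaining 34/77 takes 68/7 hours.
Total = 6 + 68/7 = 110/7 hours.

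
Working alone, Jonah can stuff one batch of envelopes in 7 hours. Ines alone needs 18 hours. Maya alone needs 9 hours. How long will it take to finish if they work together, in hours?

42/13 hours

Combined rate: 1/7 + 1/18 + 1/9 = (18 + 7 + 14)/126 = 39/126 = 13/42 per hour.
Time = 1 ÷ (13/42) = 42/13 hours.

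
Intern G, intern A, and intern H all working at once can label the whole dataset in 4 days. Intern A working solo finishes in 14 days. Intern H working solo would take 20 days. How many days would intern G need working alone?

Combined rate is 1/4 per day.
Known contribution: 1/14 + 1/20 = (10 + 7)/140 = 17/140 per day.
So intern G's rate is 1/4 − 17/140 = 9/70, meaning 70/9 days alone.

70/9 days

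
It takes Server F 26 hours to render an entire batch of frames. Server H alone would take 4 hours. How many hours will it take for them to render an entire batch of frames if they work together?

52/15 hours

Combined rate: 1/26 + 1/4 = (2 + 13)/52 = 15/52 per hour.
Time = 1 ÷ (15/52) = 52/15 hours.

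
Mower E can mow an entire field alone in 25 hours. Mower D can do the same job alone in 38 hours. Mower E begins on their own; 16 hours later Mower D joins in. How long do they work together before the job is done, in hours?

In the first 16 hours Mower E alone does 16/25 of the job, leaving 9/25.
Once everyone is working, combined rate: 1/25 + 1/38 = (38 + 25)/950 = 63/950 per hour.
Remaining 9/25 at 63/950 per hour takes 38/7 hours.

38/7 hours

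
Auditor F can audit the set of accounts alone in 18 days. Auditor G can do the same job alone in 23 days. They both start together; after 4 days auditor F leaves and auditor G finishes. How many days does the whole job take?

In the first 4 days the combined rate is 41/414, so 82/207 of the job is done, leaving 125/207.
After auditor F leaves the rate is 1/23 per day; the remaining 125/207 takes 125/9 days.
Total = 4 + 125/9 = 161/9 days.

161/9 days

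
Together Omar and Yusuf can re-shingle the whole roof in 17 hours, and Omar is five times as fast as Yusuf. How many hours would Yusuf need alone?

102 hours

Let Yusuf's rate be r; then Omar's rate is 5r, so together (5 + 1)r = 6r = 1/17.
Thus r = 1/102 per hour.
Yusuf alone: 102 hours; Omar alone: 102/5 hours.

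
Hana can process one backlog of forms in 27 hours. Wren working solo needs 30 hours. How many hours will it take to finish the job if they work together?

270/19 hours

With two workers the combined time is the product over the sum: 27·30/(27+30) = 810/57 = 270/19 hours.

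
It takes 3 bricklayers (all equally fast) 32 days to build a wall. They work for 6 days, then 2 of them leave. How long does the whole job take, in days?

84 days

One bricklayer does 1/96 of the job per day.
After 6 days with 3 bricklayers, 3/16 is done (13/16 left).
With 1 bricklayer the rate is 1/96, so the rest takes 13/16 ÷ 1/96 = 78 days.
Total = 6 + 78 = 84 days.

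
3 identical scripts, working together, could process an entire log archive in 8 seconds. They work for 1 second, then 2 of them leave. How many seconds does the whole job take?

One script does 1/24 of the job per second.
After 1 second with 3 scripts, 1/8 is done (7/8 left).
With 1 script the rate is 1/24, so the rest takes 7/8 ÷ 1/24 = 21 seconds.
Total = 1 + 21 = 22 seconds.

22 seconds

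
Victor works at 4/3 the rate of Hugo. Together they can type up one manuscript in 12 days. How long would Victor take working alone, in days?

Let Hugo's rate be r; then Victor's rate is (4/3)r, so together (4/3 + 1)r = (7/3)r = 1/12.
Thus r = 1/28 per day.
Hugo alone: 28 days; Victor alone: 21 days.

21 days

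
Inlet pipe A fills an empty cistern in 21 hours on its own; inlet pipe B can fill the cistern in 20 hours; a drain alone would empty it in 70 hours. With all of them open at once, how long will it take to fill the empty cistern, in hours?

12 hours

Net rate = 1/21 + 1/20 − 1/70 = (20 + 21 − 6)/420 = 35/420 = 1/12 per hour.
Filling time = 1 ÷ (1/12) = 12 hours.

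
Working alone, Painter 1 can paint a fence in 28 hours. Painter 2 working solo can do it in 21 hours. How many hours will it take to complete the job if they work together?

With two workers the combined time is the product over the sum: 28·21/(28+21) = 588/49 = 12 hours.

12 hours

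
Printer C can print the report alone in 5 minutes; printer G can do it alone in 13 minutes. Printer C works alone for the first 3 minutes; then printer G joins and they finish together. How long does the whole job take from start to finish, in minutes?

40/9 minutes

In 3 minutes printer C does 3/5 of the job, leaving 2/5.
Printer C and printer G together work at 18/65 per minute, so finishing takes 2/5 ÷ 18/65 = 13/9 minutes.
Total time = 3 + 13/9 = 40/9 minutes.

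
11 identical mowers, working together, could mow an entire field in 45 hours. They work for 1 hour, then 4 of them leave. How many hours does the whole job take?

491/7 hours

One mower does 1/495 of the job per hour.
After 1 hour with 11 mowers, 1/45 is done (44/45 left).
With 7 mowers the rate is 7/495, so the rest takes 44/45 ÷ 7/495 = 484/7 hours.
Total = 1 + 484/7 = 491/7 hours.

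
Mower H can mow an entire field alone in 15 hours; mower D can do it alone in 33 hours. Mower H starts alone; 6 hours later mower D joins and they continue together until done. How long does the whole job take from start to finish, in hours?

In 6 hours mower H does 6/15 = 2/5 of the job, leaving 3/5.
Mower H and mower D together work at 16/165 per hour, so finishing takes 3/5 ÷ 16/165 = 99/16 hours.
Total time = 6 + 99/16 = 195/16 hours.

195/16 hours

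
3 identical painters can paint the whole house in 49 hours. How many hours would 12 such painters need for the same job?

49/4 hours

Total work is 3·49 = 147 painter-hours.
With 12 painters: 147/12 = 49/4 hours.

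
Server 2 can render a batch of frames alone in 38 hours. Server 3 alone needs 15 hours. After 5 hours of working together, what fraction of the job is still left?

61/114

Combined rate: 1/38 + 1/15 = (15 + 38)/570 = 53/570 per hour.
In 5 hours they complete 5·53/570 = 53/114 of the job.
So 61/114 remains.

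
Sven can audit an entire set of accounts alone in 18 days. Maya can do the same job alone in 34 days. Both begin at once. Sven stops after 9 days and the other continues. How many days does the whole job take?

17 days

In the first 9 days the combined rate is 13/153, so 13/17 of the job is done, leaving 4/17.
After Sven leaves the rate is 1/34 per day; the remaining 4/17 takes 8 days.
Total = 9 + 8 = 17 days.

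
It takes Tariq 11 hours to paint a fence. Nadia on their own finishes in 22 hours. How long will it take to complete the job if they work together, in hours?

22/3 hours

Combined rate: 1/11 + 1/22 = (2 + 1)/22 = 3/22 per hour.
Time = 1 ÷ (3/22) = 22/3 hours.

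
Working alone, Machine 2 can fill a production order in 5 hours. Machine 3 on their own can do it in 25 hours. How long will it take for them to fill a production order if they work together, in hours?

25/6 hours

With two workers the combined time is the product over the sum: 5·25/(5+25) = 125/30 = 25/6 hours.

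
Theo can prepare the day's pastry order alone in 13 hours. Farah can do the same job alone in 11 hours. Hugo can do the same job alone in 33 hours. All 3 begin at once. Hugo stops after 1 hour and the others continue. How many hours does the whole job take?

In the first 1 hour the combined rate is 85/429, so 85/429 of the job is done, leaving 344/429.
After Hugo leaves the rate is 24/143 per hour; the remaining 344/429 takes 43/9 hours.
Total = 1 + 43/9 = 52/9 hours.

52/9 hours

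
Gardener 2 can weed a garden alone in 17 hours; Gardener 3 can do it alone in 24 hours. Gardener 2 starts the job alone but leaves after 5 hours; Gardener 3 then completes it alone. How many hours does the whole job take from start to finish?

373/17 hours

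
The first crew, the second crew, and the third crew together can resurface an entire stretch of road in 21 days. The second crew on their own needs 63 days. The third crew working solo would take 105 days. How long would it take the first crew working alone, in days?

Combined rate is 1/21 per day.
Known contribution: 1/63 + 1/105 = (5 + 3)/315 = 8/315 per day.
So the first crew's rate is 1/21 − 8/315 = 1/45, meaning 45 days alone.

45 days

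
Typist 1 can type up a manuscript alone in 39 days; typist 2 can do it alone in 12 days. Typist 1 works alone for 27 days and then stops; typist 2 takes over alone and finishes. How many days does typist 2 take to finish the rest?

In 27 days typist 1 does 27/39 = 9/13 of the job, leaving 4/13.
Typist 2 works at 1/12 per day, so finishing takes 4/13 ÷ 1/12 = 48/13 days.

48/13 days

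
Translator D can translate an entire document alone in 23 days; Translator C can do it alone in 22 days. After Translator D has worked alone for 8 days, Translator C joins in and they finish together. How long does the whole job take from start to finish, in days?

In 8 days Translator D does 8/23 of the job, leaving 15/23.
Translator D and Translator C together work at 45/506 per day, so finishing takes 15/23 ÷ 45/506 = 22/3 days.
Total time = 8 + 22/3 = 46/3 days.

46/3 days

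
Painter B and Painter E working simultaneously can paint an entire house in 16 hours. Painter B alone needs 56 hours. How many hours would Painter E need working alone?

112/5 hours

Combined rate is 1/16 per hour.
Known contribution: 1/56 per hour.
So Painter E's rate is 1/16 − 1/56 = 5/112, meaning 112/5 hours alone.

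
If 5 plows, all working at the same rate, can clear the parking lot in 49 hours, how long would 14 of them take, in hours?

35/2 hours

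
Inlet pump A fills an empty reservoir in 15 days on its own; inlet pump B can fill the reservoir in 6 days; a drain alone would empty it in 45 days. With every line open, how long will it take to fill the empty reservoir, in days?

Net rate = 1/15 + 1/6 − 1/45 = (6 + 15 − 2)/90 = 19/90 per day.
Filling time = 1 ÷ (19/90) = 90/19 days.

90/19 days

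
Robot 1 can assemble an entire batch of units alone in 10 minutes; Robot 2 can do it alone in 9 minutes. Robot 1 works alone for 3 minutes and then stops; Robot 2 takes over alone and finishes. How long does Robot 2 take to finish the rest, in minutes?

63/10 minutes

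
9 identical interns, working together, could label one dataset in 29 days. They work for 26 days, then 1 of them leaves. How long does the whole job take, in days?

235/8 days

One intern does 1/261 of the job per day.
After 26 days with 9 interns, 26/29 is done (3/29 left).
With 8 interns the rate is 8/261, so the rest takes 3/29 ÷ 8/261 = 27/8 days.
Total = 26 + 27/8 = 235/8 days.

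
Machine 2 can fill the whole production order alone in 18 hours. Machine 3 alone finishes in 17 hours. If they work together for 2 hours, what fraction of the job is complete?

35/153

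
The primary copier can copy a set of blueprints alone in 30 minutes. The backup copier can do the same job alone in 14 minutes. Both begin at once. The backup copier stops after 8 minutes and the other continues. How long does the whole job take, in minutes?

90/7 minutes

In the first 8 minutes the combined rate is 11/105, so 88/105 of the job is done, leaving 17/105.
After the backup copier leaves the rate is 1/30 per minute; the remaining 17/105 takes 34/7 minutes.
Total = 8 + 34/7 = 90/7 minutes.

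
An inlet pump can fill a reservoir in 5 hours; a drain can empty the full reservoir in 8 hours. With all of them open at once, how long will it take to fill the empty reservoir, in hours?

40/3 hours

Net rate = 1/5 − 1/8 = (8 − 5)/40 = 3/40 per hour.
Filling time = 1 ÷ (3/40) = 40/3 hours.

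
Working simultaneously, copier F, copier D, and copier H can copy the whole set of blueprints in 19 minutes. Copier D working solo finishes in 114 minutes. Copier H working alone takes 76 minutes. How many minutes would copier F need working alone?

228/7 minutes

Combined rate is 1/19 per minute.
Known contribution: 1/114 + 1/76 = (2 + 3)/228 = 5/228 per minute.
So copier F's rate is 1/19 − 5/228 = 7/228, meaning 228/7 minutes alone.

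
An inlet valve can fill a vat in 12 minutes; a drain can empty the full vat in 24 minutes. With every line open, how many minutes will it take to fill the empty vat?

Net rate = 1/12 − 1/24 = (2 − 1)/24 = 1/24 per minute.
Filling time = 1 ÷ (1/24) = 24 minutes.

24 minutes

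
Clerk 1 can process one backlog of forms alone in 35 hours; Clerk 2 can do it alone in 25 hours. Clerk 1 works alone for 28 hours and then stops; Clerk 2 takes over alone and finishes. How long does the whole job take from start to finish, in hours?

33 hours

In 28 hours Clerk 1 does 28/35 = 4/5 of the job, leaving 1/5.
Clerk 2 works at 1/25 per hour, so finishing takes 1/5 ÷ 1/25 = 5 hours.
Total time = 28 + 5 = 33 hours.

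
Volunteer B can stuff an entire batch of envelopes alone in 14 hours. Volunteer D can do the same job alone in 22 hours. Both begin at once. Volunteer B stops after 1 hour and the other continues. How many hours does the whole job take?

In the first 1 hour the combined rate is 9/77, so 9/77 of the job is done, leaving 68/77.
After volunteer B leaves the rate is 1/22 per hour; the remaining 68/77 takes 136/7 hours.
Total = 1 + 136/7 = 143/7 hours.

143/7 hours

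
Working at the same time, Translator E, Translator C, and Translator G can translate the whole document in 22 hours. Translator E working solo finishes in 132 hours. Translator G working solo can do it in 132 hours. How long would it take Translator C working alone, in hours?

Combined rate is 1/22 per hour.
Known contribution: 1/132 + 1/132 = (1 + 1)/132 = 2/132 = 1/66 per hour.
So Translator C's rate is 1/22 − 1/66 = 1/33, meaning 33 hours alone.

33 hours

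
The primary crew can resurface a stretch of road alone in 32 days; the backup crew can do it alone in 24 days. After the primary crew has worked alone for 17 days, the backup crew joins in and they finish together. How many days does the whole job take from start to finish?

In 17 days the primary crew does 17/32 of the job, leaving 15/32.
The primary crew and the backup crew together work at 7/96 per day, so finishing takes 15/32 ÷ 7/96 = 45/7 days.
Total time = 17 + 45/7 = 164/7 days.

164/7 days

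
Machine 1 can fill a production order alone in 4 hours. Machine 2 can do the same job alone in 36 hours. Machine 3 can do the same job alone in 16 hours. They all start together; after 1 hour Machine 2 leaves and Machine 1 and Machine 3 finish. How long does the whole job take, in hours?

In the first 1 hour the combined rate is 49/144, so 49/144 of the job is done, leaving 95/144.
After Machine 2 leaves the rate is 5/16 per hour; the remaining 95/144 takes 19/9 hours.
Total = 1 + 19/9 = 28/9 hours.

28/9 hours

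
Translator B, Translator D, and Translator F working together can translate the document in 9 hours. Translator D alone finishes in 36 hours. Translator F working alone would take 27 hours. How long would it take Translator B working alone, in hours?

108/5 hours

Combined rate is 1/9 per hour.
Known contribution: 1/36 + 1/27 = (3 + 4)/108 = 7/108 per hour.
So Translator B's rate is 1/9 − 7/108 = 5/108, meaning 108/5 hours alone.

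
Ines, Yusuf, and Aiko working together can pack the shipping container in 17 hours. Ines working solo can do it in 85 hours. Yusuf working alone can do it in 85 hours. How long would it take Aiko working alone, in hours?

Combined rate is 1/17 per hour.
Known contribution: 1/85 + 1/85 = (1 + 1)/85 = 2/85 per hour.
So Aiko's rate is 1/17 − 2/85 = 3/85, meaning 85/3 hours alone.

85/3 hours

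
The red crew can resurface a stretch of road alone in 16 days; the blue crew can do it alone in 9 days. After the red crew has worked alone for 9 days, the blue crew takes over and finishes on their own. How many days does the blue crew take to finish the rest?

63/16 days

In 9 days the red crew does 9/16 of the job, leaving 7/16.
The blue crew works at 1/9 per day, so finishing takes 7/16 ÷ 1/9 = 63/16 days.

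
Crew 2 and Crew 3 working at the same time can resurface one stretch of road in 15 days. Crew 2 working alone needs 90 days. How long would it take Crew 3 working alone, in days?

18 days

Combined rate is 1/15 per day.
Known contribution: 1/90 per day.
So Crew 3's rate is 1/15 − 1/90 = 1/18, meaning 18 days alone.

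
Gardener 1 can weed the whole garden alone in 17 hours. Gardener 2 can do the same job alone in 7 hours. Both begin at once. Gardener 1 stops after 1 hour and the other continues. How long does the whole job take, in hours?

112/17 hours

In the first 1 hour the combined rate is 24/119, so 24/119 of the job is done, leaving 95/119.
After gardener 1 leaves the rate is 1/7 per hour; the remaining 95/119 takes 95/17 hours.
Total = 1 + 95/17 = 112/17 hours.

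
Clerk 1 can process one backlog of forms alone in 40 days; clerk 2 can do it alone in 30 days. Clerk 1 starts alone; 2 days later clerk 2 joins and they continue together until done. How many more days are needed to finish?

In 2 days clerk 1 does 2/40 = 1/20 of the job, leaving 19/20.
Clerk 1 and clerk 2 together work at 7/120 per day, so finishing takes 19/20 ÷ 7/120 = 114/7 days.

114/7 days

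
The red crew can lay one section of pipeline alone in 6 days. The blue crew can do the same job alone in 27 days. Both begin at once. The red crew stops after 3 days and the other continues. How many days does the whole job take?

In the first 3 days the combined rate is 11/54, so 11/18 of the job is done, leaving 7/18.
After the red crew leaves the rate is 1/27 per day; the remaining 7/18 takes 21/2 days.
Total = 3 + 21/2 = 27/2 days.

27/2 days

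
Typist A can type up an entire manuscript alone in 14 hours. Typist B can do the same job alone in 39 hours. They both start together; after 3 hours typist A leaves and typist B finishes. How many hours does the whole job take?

429/14 hours

In the first 3 hours the combined rate is 53/546, so 53/182 of the job is done, leaving 129/182.
After typist A leaves the rate is 1/39 per hour; the remaining 129/182 takes 387/14 hours.
Total = 3 + 387/14 = 429/14 hours.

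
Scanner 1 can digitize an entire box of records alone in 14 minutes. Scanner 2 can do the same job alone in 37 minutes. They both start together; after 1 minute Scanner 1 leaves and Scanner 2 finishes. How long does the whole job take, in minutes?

481/14 minutes

In the first 1 minute the combined rate is 51/518, so 51/518 of the job is done, leaving 467/518.
After Scanner 1 leaves the rate is 1/37 per minute; the remaining 467/518 takes 467/14 minutes.
Total = 1 + 467/14 = 481/14 minutes.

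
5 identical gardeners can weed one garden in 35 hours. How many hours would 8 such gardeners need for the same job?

Total work is 5·35 = 175 gardener-hours.
With 8 gardeners: 175/8 hours.

175/8 hours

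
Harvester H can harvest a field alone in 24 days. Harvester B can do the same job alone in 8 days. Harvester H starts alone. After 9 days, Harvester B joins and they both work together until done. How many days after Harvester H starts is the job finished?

In the first 9 days Harvester H alone does 9/24 = 3/8 of the job, leaving 5/8.
Once everyone is working, combined rate: 1/24 + 1/8 = (1 + 3)/24 = 4/24 = 1/6 per day.
Remaining 5/8 at 1/6 per day takes 15/4 days.
Total from the start = 9 + 15/4 = 51/4 days.

51/4 days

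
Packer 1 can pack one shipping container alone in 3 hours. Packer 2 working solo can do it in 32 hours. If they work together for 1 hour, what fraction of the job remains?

61/96

Combined rate: 1/3 + 1/32 = (32 + 3)/96 = 35/96 per hour.
In 1 hour they complete 1·35/96 = 35/96 of the job.
So 61/96 remains.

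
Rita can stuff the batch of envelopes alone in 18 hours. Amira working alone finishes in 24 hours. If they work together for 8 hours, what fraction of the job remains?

Combined rate: 1/18 + 1/24 = (4 + 3)/72 = 7/72 per hour.
In 8 hours they complete 8·7/72 = 7/9 of the job.
So 2/9 remains.

2/9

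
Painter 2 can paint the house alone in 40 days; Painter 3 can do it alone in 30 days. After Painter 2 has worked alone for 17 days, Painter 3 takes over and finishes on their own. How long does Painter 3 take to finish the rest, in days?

69/4 days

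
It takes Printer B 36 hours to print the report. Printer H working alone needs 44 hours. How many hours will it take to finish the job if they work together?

Combined rate: 1/36 + 1/44 = (11 + 9)/396 = 20/396 = 5/99 per hour.
Time = 1 ÷ (5/99) = 99/5 hours.

99/5 hours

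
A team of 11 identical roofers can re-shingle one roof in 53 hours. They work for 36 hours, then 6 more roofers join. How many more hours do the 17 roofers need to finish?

One roofer does 1/583 of the job per hour.
After 36 hours with 11 roofers, 36/53 is done (17/53 left).
With 17 roofers the rate is 17/583, so the rest takes 17/53 ÷ 17/583 = 11 hours.

11 hours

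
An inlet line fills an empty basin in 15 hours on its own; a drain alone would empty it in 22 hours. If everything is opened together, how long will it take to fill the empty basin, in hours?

330/7 hours

Net rate = 1/15 − 1/22 = (22 − 15)/330 = 7/330 per hour.
Filling time = 1 ÷ (7/330) = 330/7 hours.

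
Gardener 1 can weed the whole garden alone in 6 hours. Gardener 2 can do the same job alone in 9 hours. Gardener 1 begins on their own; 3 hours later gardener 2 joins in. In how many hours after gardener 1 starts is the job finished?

In the first 3 hours gardener 1 alone does 3/6 = 1/2 of the job, leaving 1/2.
Once everyone is working, combined rate: 1/6 + 1/9 = (3 + 2)/18 = 5/18 per hour.
Remaining 1/2 at 5/18 per hour takes 9/5 hours.
Total from the start = 3 + 9/5 = 24/5 hours.

24/5 hours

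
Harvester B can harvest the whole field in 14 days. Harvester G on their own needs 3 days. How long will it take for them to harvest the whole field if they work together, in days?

42/17 days

With two workers the combined time is the product over the sum: 14·3/(14+3) = 42/17 days.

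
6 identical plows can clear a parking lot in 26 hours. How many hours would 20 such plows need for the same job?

39/5 hours

Total work is 6·26 = 156 plow-hours.
With 20 plows: 156/20 = 39/5 hours.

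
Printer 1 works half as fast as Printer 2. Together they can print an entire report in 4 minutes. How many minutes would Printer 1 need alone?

12 minutes

Let Printer 2's rate be r; then Printer 1's rate is (1/2)r, so together (1/2 + 1)r = (3/2)r = 1/4.
Thus r = 1/6 per minute.
Printer 2 alone: 6 minutes; Printer 1 alone: 12 minutes.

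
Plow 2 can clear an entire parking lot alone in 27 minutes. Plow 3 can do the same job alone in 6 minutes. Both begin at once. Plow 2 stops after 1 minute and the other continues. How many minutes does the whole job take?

In the first 1 minute the combined rate is 11/54, so 11/54 of the job is done, leaving 43/54.
After Plow 2 leaves the rate is 1/6 per minute; the remaining 43/54 takes 43/9 minutes.
Total = 1 + 43/9 = 52/9 minutes.

52/9 minutes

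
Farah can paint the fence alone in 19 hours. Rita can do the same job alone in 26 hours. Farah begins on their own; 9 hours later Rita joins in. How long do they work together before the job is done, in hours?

52/9 hours

In the first 9 hours Farah alone does 9/19 of the job, leaving 10/19.
Once everyone is working, combined rate: 1/19 + 1/26 = (26 + 19)/494 = 45/494 per hour.
Remaining 10/19 at 45/494 per hour takes 52/9 hours.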